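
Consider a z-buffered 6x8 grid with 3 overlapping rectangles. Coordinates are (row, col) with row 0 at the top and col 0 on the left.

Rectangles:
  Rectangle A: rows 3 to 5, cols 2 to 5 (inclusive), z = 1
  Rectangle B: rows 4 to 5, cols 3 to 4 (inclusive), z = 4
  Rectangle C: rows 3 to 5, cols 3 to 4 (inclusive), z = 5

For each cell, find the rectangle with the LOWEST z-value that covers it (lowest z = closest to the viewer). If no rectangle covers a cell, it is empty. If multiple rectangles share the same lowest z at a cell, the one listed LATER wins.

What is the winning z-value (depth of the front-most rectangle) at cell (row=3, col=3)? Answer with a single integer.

Check cell (3,3):
  A: rows 3-5 cols 2-5 z=1 -> covers; best now A (z=1)
  B: rows 4-5 cols 3-4 -> outside (row miss)
  C: rows 3-5 cols 3-4 z=5 -> covers; best now A (z=1)
Winner: A at z=1

Answer: 1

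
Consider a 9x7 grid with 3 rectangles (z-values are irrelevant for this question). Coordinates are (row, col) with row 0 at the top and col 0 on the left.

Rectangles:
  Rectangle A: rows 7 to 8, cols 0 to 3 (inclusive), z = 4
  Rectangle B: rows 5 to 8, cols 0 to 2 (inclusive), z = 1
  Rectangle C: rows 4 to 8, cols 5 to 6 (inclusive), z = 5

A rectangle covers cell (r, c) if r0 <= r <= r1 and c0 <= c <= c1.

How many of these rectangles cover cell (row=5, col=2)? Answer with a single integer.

Check cell (5,2):
  A: rows 7-8 cols 0-3 -> outside (row miss)
  B: rows 5-8 cols 0-2 -> covers
  C: rows 4-8 cols 5-6 -> outside (col miss)
Count covering = 1

Answer: 1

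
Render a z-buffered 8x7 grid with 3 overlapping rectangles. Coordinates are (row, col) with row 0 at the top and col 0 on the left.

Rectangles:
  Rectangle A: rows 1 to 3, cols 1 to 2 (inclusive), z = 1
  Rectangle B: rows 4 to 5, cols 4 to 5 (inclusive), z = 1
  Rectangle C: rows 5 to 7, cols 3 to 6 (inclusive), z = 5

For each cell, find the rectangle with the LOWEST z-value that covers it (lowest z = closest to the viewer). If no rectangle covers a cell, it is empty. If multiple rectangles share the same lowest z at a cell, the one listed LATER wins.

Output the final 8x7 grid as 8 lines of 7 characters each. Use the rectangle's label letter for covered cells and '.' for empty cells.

.......
.AA....
.AA....
.AA....
....BB.
...CBBC
...CCCC
...CCCC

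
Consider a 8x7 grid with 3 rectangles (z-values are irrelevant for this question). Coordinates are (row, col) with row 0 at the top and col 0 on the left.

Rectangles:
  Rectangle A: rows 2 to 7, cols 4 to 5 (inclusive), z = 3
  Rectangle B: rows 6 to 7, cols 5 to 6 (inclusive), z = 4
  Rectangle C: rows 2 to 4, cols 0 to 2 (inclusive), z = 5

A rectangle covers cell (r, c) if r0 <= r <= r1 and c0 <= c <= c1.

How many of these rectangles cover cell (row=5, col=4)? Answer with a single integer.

Check cell (5,4):
  A: rows 2-7 cols 4-5 -> covers
  B: rows 6-7 cols 5-6 -> outside (row miss)
  C: rows 2-4 cols 0-2 -> outside (row miss)
Count covering = 1

Answer: 1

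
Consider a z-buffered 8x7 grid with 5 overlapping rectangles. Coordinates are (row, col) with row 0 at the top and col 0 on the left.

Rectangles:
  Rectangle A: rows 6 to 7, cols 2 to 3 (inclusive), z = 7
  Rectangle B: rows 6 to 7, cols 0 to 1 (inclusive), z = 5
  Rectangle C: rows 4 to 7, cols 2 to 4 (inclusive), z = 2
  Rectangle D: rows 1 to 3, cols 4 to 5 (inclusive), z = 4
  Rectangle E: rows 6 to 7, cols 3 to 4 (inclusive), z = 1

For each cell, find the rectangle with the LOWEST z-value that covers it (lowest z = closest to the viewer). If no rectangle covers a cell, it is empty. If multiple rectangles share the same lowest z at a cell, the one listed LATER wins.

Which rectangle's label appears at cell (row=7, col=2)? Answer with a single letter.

Check cell (7,2):
  A: rows 6-7 cols 2-3 z=7 -> covers; best now A (z=7)
  B: rows 6-7 cols 0-1 -> outside (col miss)
  C: rows 4-7 cols 2-4 z=2 -> covers; best now C (z=2)
  D: rows 1-3 cols 4-5 -> outside (row miss)
  E: rows 6-7 cols 3-4 -> outside (col miss)
Winner: C at z=2

Answer: C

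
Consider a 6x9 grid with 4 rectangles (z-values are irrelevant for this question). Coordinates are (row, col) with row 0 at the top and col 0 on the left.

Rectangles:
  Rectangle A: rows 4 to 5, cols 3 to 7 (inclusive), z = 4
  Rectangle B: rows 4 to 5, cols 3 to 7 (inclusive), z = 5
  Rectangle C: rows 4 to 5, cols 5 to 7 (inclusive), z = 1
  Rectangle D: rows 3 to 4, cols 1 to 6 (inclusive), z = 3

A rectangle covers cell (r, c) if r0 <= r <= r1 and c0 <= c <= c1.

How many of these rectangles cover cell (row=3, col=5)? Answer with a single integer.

Check cell (3,5):
  A: rows 4-5 cols 3-7 -> outside (row miss)
  B: rows 4-5 cols 3-7 -> outside (row miss)
  C: rows 4-5 cols 5-7 -> outside (row miss)
  D: rows 3-4 cols 1-6 -> covers
Count covering = 1

Answer: 1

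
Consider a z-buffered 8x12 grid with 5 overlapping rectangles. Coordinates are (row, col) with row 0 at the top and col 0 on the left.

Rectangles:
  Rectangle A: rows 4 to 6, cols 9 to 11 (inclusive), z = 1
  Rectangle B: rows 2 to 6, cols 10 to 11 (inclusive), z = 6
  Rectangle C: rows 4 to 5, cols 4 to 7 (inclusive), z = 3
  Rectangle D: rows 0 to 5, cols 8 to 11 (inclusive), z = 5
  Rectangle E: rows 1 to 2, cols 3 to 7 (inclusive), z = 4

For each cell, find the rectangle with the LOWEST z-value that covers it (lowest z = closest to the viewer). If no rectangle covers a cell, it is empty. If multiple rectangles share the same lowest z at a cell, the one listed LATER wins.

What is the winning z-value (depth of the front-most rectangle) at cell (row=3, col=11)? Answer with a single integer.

Answer: 5

Derivation:
Check cell (3,11):
  A: rows 4-6 cols 9-11 -> outside (row miss)
  B: rows 2-6 cols 10-11 z=6 -> covers; best now B (z=6)
  C: rows 4-5 cols 4-7 -> outside (row miss)
  D: rows 0-5 cols 8-11 z=5 -> covers; best now D (z=5)
  E: rows 1-2 cols 3-7 -> outside (row miss)
Winner: D at z=5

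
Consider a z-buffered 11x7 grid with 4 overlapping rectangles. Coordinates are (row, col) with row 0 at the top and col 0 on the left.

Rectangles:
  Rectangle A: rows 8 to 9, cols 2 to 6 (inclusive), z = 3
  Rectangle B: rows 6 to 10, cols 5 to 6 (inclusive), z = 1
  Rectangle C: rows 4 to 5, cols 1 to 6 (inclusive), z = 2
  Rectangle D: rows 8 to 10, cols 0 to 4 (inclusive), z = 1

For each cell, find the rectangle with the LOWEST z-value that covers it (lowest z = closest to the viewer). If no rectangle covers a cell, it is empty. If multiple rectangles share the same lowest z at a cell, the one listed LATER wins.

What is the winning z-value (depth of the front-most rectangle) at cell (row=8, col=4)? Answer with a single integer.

Check cell (8,4):
  A: rows 8-9 cols 2-6 z=3 -> covers; best now A (z=3)
  B: rows 6-10 cols 5-6 -> outside (col miss)
  C: rows 4-5 cols 1-6 -> outside (row miss)
  D: rows 8-10 cols 0-4 z=1 -> covers; best now D (z=1)
Winner: D at z=1

Answer: 1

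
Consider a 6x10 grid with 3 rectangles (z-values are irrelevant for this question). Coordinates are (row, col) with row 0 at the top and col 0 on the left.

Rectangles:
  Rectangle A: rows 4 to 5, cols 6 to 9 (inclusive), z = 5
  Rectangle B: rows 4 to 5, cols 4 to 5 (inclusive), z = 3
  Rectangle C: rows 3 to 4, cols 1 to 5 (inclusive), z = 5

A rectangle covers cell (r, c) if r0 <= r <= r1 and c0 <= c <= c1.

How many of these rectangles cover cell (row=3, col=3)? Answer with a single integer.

Check cell (3,3):
  A: rows 4-5 cols 6-9 -> outside (row miss)
  B: rows 4-5 cols 4-5 -> outside (row miss)
  C: rows 3-4 cols 1-5 -> covers
Count covering = 1

Answer: 1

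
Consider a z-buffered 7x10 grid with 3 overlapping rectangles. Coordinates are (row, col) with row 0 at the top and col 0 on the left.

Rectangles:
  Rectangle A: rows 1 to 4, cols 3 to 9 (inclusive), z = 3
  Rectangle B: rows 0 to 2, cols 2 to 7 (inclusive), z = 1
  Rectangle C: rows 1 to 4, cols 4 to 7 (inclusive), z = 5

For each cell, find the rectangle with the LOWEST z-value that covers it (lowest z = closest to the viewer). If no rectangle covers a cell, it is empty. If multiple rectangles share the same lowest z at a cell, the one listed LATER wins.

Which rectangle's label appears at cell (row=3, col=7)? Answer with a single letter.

Answer: A

Derivation:
Check cell (3,7):
  A: rows 1-4 cols 3-9 z=3 -> covers; best now A (z=3)
  B: rows 0-2 cols 2-7 -> outside (row miss)
  C: rows 1-4 cols 4-7 z=5 -> covers; best now A (z=3)
Winner: A at z=3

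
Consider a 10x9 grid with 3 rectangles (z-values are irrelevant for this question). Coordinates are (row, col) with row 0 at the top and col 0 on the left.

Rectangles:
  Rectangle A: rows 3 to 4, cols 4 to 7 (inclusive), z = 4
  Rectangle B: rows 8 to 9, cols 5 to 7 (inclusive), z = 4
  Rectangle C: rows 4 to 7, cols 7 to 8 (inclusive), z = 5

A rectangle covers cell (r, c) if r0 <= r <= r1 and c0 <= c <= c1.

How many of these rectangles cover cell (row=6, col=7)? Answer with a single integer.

Answer: 1

Derivation:
Check cell (6,7):
  A: rows 3-4 cols 4-7 -> outside (row miss)
  B: rows 8-9 cols 5-7 -> outside (row miss)
  C: rows 4-7 cols 7-8 -> covers
Count covering = 1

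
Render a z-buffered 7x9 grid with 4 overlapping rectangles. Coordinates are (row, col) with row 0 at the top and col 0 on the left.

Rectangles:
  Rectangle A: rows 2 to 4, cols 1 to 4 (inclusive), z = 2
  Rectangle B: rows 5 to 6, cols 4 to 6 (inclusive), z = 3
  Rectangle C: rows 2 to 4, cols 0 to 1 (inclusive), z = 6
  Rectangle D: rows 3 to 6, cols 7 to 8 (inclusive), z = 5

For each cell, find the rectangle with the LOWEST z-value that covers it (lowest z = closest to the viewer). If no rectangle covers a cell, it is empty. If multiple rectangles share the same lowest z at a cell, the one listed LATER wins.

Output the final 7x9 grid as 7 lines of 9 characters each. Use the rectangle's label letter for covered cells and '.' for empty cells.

.........
.........
CAAAA....
CAAAA..DD
CAAAA..DD
....BBBDD
....BBBDD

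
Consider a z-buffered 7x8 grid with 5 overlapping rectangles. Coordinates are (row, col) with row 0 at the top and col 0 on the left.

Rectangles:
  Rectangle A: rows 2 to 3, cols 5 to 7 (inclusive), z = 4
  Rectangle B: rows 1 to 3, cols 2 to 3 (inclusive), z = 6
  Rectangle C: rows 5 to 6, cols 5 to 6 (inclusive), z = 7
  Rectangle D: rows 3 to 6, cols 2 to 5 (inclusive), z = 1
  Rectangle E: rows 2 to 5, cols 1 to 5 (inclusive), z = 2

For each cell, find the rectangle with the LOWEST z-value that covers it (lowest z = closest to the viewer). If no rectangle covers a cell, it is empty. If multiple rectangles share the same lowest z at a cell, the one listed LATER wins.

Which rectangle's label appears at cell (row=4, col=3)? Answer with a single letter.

Check cell (4,3):
  A: rows 2-3 cols 5-7 -> outside (row miss)
  B: rows 1-3 cols 2-3 -> outside (row miss)
  C: rows 5-6 cols 5-6 -> outside (row miss)
  D: rows 3-6 cols 2-5 z=1 -> covers; best now D (z=1)
  E: rows 2-5 cols 1-5 z=2 -> covers; best now D (z=1)
Winner: D at z=1

Answer: D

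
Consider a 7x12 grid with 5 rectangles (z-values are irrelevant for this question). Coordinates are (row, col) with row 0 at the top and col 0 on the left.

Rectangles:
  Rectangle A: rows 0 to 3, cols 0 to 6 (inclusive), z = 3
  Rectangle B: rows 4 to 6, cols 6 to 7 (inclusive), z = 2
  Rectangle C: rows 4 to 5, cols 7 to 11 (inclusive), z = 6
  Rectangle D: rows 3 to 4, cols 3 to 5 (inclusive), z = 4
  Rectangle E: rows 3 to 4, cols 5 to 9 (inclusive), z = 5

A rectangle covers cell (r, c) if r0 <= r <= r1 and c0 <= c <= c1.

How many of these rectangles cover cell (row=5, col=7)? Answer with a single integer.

Check cell (5,7):
  A: rows 0-3 cols 0-6 -> outside (row miss)
  B: rows 4-6 cols 6-7 -> covers
  C: rows 4-5 cols 7-11 -> covers
  D: rows 3-4 cols 3-5 -> outside (row miss)
  E: rows 3-4 cols 5-9 -> outside (row miss)
Count covering = 2

Answer: 2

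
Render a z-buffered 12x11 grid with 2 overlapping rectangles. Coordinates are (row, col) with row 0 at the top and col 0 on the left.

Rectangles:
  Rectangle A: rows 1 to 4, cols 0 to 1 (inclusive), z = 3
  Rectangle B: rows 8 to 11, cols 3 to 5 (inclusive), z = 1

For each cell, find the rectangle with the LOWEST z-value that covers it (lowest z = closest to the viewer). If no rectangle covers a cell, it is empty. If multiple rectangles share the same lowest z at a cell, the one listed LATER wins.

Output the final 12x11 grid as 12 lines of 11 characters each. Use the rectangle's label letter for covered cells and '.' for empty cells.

...........
AA.........
AA.........
AA.........
AA.........
...........
...........
...........
...BBB.....
...BBB.....
...BBB.....
...BBB.....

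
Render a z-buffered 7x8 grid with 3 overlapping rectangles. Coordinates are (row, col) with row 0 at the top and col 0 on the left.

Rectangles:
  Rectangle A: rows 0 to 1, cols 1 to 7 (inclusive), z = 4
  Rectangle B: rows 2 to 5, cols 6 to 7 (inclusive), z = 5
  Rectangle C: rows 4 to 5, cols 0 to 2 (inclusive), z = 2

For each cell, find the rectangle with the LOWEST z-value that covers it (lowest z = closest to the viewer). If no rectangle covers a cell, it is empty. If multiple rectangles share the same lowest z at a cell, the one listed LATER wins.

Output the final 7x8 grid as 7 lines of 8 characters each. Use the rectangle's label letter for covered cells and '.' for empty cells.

.AAAAAAA
.AAAAAAA
......BB
......BB
CCC...BB
CCC...BB
........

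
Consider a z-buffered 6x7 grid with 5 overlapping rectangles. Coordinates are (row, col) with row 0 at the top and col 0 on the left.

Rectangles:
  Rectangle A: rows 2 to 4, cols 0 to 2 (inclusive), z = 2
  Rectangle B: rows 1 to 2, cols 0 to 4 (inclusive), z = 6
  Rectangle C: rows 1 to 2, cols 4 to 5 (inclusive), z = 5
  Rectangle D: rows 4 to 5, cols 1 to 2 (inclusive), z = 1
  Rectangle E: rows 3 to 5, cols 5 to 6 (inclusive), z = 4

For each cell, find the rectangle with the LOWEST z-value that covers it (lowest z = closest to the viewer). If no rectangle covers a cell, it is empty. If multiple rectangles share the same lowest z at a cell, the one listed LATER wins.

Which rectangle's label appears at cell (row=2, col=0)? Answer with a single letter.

Check cell (2,0):
  A: rows 2-4 cols 0-2 z=2 -> covers; best now A (z=2)
  B: rows 1-2 cols 0-4 z=6 -> covers; best now A (z=2)
  C: rows 1-2 cols 4-5 -> outside (col miss)
  D: rows 4-5 cols 1-2 -> outside (row miss)
  E: rows 3-5 cols 5-6 -> outside (row miss)
Winner: A at z=2

Answer: A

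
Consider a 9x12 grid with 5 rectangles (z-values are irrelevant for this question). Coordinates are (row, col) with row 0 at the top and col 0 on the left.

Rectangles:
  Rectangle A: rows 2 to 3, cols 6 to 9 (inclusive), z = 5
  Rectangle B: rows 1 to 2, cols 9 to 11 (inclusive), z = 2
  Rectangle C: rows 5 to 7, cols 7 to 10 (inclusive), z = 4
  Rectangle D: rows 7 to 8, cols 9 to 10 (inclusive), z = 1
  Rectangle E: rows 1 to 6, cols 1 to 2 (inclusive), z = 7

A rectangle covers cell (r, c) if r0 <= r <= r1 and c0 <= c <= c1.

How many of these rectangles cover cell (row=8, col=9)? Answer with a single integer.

Check cell (8,9):
  A: rows 2-3 cols 6-9 -> outside (row miss)
  B: rows 1-2 cols 9-11 -> outside (row miss)
  C: rows 5-7 cols 7-10 -> outside (row miss)
  D: rows 7-8 cols 9-10 -> covers
  E: rows 1-6 cols 1-2 -> outside (row miss)
Count covering = 1

Answer: 1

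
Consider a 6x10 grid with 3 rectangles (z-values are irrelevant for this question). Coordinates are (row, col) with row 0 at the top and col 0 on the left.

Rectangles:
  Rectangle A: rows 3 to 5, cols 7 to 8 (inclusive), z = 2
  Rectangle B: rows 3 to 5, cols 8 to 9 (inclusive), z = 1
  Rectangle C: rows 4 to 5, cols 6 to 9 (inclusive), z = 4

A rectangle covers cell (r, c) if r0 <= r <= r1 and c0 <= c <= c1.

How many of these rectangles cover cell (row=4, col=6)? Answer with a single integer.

Answer: 1

Derivation:
Check cell (4,6):
  A: rows 3-5 cols 7-8 -> outside (col miss)
  B: rows 3-5 cols 8-9 -> outside (col miss)
  C: rows 4-5 cols 6-9 -> covers
Count covering = 1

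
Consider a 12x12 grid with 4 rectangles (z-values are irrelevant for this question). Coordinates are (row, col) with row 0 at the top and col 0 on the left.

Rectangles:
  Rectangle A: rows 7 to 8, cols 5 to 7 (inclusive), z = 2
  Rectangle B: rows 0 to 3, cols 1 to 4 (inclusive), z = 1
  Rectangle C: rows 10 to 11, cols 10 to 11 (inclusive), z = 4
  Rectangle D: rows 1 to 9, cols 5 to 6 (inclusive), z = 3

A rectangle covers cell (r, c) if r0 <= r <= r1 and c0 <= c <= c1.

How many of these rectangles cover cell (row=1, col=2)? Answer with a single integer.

Answer: 1

Derivation:
Check cell (1,2):
  A: rows 7-8 cols 5-7 -> outside (row miss)
  B: rows 0-3 cols 1-4 -> covers
  C: rows 10-11 cols 10-11 -> outside (row miss)
  D: rows 1-9 cols 5-6 -> outside (col miss)
Count covering = 1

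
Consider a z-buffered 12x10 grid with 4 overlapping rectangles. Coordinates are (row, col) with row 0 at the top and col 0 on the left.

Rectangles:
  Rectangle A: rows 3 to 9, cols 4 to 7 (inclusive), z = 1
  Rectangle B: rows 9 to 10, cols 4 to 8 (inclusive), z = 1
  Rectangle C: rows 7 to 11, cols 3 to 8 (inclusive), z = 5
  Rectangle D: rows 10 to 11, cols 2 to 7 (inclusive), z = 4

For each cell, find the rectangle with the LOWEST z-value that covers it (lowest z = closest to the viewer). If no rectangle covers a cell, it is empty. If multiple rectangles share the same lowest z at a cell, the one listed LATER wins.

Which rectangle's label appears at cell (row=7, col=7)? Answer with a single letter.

Answer: A

Derivation:
Check cell (7,7):
  A: rows 3-9 cols 4-7 z=1 -> covers; best now A (z=1)
  B: rows 9-10 cols 4-8 -> outside (row miss)
  C: rows 7-11 cols 3-8 z=5 -> covers; best now A (z=1)
  D: rows 10-11 cols 2-7 -> outside (row miss)
Winner: A at z=1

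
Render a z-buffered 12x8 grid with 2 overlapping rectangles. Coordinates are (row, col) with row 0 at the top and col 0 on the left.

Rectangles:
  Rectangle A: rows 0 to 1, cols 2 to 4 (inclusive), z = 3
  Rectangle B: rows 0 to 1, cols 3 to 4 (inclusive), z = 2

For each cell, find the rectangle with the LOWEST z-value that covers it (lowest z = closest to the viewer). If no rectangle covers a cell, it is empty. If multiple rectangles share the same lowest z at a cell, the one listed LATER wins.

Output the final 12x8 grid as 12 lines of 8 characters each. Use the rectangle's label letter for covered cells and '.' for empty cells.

..ABB...
..ABB...
........
........
........
........
........
........
........
........
........
........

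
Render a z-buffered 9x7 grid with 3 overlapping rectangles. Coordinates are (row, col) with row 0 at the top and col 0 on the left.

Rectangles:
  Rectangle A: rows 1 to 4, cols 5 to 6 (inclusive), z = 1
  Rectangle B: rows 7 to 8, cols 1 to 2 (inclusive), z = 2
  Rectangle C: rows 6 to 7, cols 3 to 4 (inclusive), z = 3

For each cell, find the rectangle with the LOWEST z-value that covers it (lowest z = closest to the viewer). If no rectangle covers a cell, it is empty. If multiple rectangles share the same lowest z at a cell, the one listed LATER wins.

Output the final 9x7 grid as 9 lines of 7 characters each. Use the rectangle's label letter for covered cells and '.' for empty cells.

.......
.....AA
.....AA
.....AA
.....AA
.......
...CC..
.BBCC..
.BB....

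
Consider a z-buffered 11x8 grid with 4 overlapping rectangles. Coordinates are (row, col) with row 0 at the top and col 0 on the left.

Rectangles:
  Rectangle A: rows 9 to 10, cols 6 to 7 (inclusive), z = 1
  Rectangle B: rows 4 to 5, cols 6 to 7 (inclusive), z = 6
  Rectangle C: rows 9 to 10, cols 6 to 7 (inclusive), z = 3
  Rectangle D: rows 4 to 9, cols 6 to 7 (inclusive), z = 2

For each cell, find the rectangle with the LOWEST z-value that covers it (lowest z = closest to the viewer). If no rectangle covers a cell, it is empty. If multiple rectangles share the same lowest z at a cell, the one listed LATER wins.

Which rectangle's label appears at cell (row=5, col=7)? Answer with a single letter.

Check cell (5,7):
  A: rows 9-10 cols 6-7 -> outside (row miss)
  B: rows 4-5 cols 6-7 z=6 -> covers; best now B (z=6)
  C: rows 9-10 cols 6-7 -> outside (row miss)
  D: rows 4-9 cols 6-7 z=2 -> covers; best now D (z=2)
Winner: D at z=2

Answer: D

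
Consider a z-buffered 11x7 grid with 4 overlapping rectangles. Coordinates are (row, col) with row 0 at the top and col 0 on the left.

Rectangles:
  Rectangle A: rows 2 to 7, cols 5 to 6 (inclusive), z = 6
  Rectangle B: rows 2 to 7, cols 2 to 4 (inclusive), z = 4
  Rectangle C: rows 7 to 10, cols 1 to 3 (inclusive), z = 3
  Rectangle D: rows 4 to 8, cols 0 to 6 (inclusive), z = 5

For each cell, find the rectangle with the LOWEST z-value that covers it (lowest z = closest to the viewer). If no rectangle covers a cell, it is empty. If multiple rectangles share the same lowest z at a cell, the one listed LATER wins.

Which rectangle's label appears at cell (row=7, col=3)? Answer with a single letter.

Answer: C

Derivation:
Check cell (7,3):
  A: rows 2-7 cols 5-6 -> outside (col miss)
  B: rows 2-7 cols 2-4 z=4 -> covers; best now B (z=4)
  C: rows 7-10 cols 1-3 z=3 -> covers; best now C (z=3)
  D: rows 4-8 cols 0-6 z=5 -> covers; best now C (z=3)
Winner: C at z=3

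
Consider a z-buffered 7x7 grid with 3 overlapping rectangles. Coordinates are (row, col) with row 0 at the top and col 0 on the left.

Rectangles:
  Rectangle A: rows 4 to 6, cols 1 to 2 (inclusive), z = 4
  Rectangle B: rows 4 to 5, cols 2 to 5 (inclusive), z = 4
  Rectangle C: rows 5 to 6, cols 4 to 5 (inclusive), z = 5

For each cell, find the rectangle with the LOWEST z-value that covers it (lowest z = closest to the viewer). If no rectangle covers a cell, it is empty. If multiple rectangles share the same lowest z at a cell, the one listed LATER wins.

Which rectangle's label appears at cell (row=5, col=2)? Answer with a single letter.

Answer: B

Derivation:
Check cell (5,2):
  A: rows 4-6 cols 1-2 z=4 -> covers; best now A (z=4)
  B: rows 4-5 cols 2-5 z=4 -> covers; best now B (z=4)
  C: rows 5-6 cols 4-5 -> outside (col miss)
Winner: B at z=4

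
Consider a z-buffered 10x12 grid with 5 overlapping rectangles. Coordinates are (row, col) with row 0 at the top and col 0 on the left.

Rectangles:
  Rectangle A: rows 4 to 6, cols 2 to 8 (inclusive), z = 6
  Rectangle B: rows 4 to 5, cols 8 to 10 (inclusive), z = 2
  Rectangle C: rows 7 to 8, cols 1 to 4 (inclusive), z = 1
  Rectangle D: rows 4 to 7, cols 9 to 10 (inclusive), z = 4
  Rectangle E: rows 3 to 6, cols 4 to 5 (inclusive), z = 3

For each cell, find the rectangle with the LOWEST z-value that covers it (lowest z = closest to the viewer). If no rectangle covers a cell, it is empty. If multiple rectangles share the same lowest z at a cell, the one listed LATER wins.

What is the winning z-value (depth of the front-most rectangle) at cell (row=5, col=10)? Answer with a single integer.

Answer: 2

Derivation:
Check cell (5,10):
  A: rows 4-6 cols 2-8 -> outside (col miss)
  B: rows 4-5 cols 8-10 z=2 -> covers; best now B (z=2)
  C: rows 7-8 cols 1-4 -> outside (row miss)
  D: rows 4-7 cols 9-10 z=4 -> covers; best now B (z=2)
  E: rows 3-6 cols 4-5 -> outside (col miss)
Winner: B at z=2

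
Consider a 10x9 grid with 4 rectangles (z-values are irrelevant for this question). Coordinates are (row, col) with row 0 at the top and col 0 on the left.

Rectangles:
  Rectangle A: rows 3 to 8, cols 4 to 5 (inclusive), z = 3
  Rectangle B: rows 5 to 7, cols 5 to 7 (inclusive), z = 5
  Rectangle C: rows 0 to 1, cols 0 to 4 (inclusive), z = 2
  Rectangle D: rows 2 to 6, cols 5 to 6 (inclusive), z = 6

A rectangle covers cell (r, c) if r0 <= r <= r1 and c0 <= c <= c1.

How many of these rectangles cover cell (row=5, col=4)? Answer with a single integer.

Check cell (5,4):
  A: rows 3-8 cols 4-5 -> covers
  B: rows 5-7 cols 5-7 -> outside (col miss)
  C: rows 0-1 cols 0-4 -> outside (row miss)
  D: rows 2-6 cols 5-6 -> outside (col miss)
Count covering = 1

Answer: 1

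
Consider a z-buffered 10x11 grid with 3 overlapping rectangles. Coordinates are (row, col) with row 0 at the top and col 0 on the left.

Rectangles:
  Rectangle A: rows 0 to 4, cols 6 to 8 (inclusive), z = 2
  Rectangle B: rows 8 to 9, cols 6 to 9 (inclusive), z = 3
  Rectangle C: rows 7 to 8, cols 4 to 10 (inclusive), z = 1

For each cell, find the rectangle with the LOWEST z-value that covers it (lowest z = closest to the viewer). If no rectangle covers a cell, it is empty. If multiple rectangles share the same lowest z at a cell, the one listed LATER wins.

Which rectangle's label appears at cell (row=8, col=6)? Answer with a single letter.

Check cell (8,6):
  A: rows 0-4 cols 6-8 -> outside (row miss)
  B: rows 8-9 cols 6-9 z=3 -> covers; best now B (z=3)
  C: rows 7-8 cols 4-10 z=1 -> covers; best now C (z=1)
Winner: C at z=1

Answer: C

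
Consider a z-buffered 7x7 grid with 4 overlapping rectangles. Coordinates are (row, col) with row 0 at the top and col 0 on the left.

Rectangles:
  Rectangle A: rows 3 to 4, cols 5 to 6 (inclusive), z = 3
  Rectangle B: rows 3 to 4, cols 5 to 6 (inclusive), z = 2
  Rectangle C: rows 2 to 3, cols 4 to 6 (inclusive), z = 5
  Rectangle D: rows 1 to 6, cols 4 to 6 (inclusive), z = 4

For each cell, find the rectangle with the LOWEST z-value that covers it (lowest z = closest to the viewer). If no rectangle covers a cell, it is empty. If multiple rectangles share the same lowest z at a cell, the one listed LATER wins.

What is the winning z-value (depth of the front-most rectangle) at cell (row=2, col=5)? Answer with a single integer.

Answer: 4

Derivation:
Check cell (2,5):
  A: rows 3-4 cols 5-6 -> outside (row miss)
  B: rows 3-4 cols 5-6 -> outside (row miss)
  C: rows 2-3 cols 4-6 z=5 -> covers; best now C (z=5)
  D: rows 1-6 cols 4-6 z=4 -> covers; best now D (z=4)
Winner: D at z=4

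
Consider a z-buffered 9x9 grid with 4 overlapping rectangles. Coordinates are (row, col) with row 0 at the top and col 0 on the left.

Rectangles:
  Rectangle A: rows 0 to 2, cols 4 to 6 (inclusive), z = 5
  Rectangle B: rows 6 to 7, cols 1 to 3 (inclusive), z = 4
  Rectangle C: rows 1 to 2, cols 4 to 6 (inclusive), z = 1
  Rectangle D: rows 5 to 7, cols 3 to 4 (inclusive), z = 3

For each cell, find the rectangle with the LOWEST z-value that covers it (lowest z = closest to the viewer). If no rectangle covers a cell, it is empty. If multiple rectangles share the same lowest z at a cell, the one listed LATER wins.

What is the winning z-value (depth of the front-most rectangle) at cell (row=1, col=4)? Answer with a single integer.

Check cell (1,4):
  A: rows 0-2 cols 4-6 z=5 -> covers; best now A (z=5)
  B: rows 6-7 cols 1-3 -> outside (row miss)
  C: rows 1-2 cols 4-6 z=1 -> covers; best now C (z=1)
  D: rows 5-7 cols 3-4 -> outside (row miss)
Winner: C at z=1

Answer: 1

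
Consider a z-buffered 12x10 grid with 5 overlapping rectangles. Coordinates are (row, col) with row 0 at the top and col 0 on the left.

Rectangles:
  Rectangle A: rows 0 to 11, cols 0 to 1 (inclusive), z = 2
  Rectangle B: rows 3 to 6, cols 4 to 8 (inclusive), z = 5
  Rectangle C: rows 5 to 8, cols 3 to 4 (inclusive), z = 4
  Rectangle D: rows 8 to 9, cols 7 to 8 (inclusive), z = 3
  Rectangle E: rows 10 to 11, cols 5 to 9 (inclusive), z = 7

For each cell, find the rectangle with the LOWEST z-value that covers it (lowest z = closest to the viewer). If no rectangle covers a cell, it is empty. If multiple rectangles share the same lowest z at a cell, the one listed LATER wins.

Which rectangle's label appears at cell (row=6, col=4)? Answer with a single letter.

Check cell (6,4):
  A: rows 0-11 cols 0-1 -> outside (col miss)
  B: rows 3-6 cols 4-8 z=5 -> covers; best now B (z=5)
  C: rows 5-8 cols 3-4 z=4 -> covers; best now C (z=4)
  D: rows 8-9 cols 7-8 -> outside (row miss)
  E: rows 10-11 cols 5-9 -> outside (row miss)
Winner: C at z=4

Answer: C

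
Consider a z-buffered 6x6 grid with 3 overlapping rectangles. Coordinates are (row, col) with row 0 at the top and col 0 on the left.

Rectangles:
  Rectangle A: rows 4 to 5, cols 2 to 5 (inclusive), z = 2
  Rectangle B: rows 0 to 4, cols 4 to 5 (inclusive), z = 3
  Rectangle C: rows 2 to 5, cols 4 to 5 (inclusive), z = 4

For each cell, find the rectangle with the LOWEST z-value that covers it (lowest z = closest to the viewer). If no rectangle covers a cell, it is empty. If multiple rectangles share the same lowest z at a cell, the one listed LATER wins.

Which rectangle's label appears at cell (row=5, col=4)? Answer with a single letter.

Answer: A

Derivation:
Check cell (5,4):
  A: rows 4-5 cols 2-5 z=2 -> covers; best now A (z=2)
  B: rows 0-4 cols 4-5 -> outside (row miss)
  C: rows 2-5 cols 4-5 z=4 -> covers; best now A (z=2)
Winner: A at z=2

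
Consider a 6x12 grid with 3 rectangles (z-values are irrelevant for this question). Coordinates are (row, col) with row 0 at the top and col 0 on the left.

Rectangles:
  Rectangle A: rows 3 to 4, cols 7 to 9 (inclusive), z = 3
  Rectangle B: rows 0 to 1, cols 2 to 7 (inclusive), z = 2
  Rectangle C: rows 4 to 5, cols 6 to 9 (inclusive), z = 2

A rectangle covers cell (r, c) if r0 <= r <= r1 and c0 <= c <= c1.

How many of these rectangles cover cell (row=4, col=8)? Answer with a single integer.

Check cell (4,8):
  A: rows 3-4 cols 7-9 -> covers
  B: rows 0-1 cols 2-7 -> outside (row miss)
  C: rows 4-5 cols 6-9 -> covers
Count covering = 2

Answer: 2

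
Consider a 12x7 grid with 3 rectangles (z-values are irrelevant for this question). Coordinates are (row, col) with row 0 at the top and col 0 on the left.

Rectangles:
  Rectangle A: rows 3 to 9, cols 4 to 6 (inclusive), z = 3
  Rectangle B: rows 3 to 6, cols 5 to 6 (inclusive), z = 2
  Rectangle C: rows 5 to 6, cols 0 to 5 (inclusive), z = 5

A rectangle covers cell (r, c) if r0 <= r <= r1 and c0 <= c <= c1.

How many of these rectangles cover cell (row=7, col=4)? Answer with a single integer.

Answer: 1

Derivation:
Check cell (7,4):
  A: rows 3-9 cols 4-6 -> covers
  B: rows 3-6 cols 5-6 -> outside (row miss)
  C: rows 5-6 cols 0-5 -> outside (row miss)
Count covering = 1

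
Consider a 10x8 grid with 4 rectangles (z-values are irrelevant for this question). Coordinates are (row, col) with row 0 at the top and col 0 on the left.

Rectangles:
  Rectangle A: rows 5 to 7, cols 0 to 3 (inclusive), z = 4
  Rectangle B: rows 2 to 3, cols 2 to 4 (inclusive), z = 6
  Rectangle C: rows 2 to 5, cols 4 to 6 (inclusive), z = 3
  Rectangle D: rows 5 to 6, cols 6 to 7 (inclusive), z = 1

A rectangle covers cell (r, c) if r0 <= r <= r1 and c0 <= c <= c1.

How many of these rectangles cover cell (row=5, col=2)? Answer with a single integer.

Answer: 1

Derivation:
Check cell (5,2):
  A: rows 5-7 cols 0-3 -> covers
  B: rows 2-3 cols 2-4 -> outside (row miss)
  C: rows 2-5 cols 4-6 -> outside (col miss)
  D: rows 5-6 cols 6-7 -> outside (col miss)
Count covering = 1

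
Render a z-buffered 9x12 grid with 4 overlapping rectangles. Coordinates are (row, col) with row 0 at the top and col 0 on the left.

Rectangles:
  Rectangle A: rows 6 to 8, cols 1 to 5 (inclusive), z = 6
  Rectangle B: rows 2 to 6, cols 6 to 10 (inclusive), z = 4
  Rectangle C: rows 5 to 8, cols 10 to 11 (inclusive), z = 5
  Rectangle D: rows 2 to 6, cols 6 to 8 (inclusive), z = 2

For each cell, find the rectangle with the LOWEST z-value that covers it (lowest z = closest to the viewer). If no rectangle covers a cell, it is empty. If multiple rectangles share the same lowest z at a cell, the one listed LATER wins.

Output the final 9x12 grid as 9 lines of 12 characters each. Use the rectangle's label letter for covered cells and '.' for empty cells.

............
............
......DDDBB.
......DDDBB.
......DDDBB.
......DDDBBC
.AAAAADDDBBC
.AAAAA....CC
.AAAAA....CC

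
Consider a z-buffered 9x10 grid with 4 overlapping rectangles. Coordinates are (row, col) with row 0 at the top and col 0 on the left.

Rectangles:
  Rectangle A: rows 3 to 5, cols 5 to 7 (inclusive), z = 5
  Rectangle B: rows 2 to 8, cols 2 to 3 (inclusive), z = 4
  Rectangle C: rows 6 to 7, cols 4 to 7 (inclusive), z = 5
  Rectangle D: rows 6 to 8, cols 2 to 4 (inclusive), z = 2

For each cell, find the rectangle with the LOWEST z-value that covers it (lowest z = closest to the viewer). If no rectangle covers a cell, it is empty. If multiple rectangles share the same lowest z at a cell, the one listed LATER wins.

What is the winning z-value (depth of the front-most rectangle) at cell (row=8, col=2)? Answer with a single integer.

Answer: 2

Derivation:
Check cell (8,2):
  A: rows 3-5 cols 5-7 -> outside (row miss)
  B: rows 2-8 cols 2-3 z=4 -> covers; best now B (z=4)
  C: rows 6-7 cols 4-7 -> outside (row miss)
  D: rows 6-8 cols 2-4 z=2 -> covers; best now D (z=2)
Winner: D at z=2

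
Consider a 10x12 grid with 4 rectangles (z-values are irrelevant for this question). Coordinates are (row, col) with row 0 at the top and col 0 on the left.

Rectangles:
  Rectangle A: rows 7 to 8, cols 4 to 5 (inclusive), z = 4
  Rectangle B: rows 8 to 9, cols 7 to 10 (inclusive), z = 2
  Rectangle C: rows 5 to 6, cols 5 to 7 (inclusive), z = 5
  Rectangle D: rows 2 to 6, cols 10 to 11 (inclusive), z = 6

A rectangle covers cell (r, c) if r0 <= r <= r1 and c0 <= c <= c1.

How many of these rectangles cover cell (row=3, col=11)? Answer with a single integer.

Answer: 1

Derivation:
Check cell (3,11):
  A: rows 7-8 cols 4-5 -> outside (row miss)
  B: rows 8-9 cols 7-10 -> outside (row miss)
  C: rows 5-6 cols 5-7 -> outside (row miss)
  D: rows 2-6 cols 10-11 -> covers
Count covering = 1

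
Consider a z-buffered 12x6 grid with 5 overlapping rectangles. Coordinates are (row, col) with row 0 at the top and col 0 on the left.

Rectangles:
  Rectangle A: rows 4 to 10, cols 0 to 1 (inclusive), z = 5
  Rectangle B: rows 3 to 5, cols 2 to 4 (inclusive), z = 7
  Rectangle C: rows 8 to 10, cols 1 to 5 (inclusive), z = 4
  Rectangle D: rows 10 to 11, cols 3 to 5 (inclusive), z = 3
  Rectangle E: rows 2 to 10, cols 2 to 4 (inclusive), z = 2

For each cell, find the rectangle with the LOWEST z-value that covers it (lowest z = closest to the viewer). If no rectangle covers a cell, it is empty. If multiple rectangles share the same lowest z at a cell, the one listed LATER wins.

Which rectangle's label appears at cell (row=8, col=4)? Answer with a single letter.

Check cell (8,4):
  A: rows 4-10 cols 0-1 -> outside (col miss)
  B: rows 3-5 cols 2-4 -> outside (row miss)
  C: rows 8-10 cols 1-5 z=4 -> covers; best now C (z=4)
  D: rows 10-11 cols 3-5 -> outside (row miss)
  E: rows 2-10 cols 2-4 z=2 -> covers; best now E (z=2)
Winner: E at z=2

Answer: E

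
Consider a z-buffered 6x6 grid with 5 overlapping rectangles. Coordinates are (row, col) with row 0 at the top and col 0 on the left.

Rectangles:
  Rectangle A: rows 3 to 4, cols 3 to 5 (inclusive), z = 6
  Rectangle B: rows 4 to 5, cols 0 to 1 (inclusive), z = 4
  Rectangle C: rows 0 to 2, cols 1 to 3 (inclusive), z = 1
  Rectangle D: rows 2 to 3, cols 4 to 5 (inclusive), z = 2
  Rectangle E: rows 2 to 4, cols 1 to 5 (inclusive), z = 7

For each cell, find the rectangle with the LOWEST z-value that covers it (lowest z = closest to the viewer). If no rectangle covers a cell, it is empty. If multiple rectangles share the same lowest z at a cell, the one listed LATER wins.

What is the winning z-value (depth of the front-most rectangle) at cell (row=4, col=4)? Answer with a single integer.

Answer: 6

Derivation:
Check cell (4,4):
  A: rows 3-4 cols 3-5 z=6 -> covers; best now A (z=6)
  B: rows 4-5 cols 0-1 -> outside (col miss)
  C: rows 0-2 cols 1-3 -> outside (row miss)
  D: rows 2-3 cols 4-5 -> outside (row miss)
  E: rows 2-4 cols 1-5 z=7 -> covers; best now A (z=6)
Winner: A at z=6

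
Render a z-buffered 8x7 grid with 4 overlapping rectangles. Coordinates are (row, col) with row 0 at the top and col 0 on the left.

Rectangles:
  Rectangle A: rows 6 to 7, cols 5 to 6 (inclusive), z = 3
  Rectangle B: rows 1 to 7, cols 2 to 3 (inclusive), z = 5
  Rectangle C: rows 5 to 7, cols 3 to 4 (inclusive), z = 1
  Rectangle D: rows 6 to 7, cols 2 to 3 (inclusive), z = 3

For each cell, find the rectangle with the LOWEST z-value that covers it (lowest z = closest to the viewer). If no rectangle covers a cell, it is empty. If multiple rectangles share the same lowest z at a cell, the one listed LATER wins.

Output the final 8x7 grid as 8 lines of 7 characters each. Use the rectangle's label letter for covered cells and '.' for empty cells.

.......
..BB...
..BB...
..BB...
..BB...
..BCC..
..DCCAA
..DCCAA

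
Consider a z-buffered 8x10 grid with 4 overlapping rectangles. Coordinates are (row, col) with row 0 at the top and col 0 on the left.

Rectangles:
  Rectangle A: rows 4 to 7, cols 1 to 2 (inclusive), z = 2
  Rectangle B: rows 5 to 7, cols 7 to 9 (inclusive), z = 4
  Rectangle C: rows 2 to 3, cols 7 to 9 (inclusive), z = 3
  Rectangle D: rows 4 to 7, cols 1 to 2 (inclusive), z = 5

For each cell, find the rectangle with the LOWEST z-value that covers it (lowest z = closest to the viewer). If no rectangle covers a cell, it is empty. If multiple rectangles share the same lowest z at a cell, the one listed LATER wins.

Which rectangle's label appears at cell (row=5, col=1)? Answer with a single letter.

Answer: A

Derivation:
Check cell (5,1):
  A: rows 4-7 cols 1-2 z=2 -> covers; best now A (z=2)
  B: rows 5-7 cols 7-9 -> outside (col miss)
  C: rows 2-3 cols 7-9 -> outside (row miss)
  D: rows 4-7 cols 1-2 z=5 -> covers; best now A (z=2)
Winner: A at z=2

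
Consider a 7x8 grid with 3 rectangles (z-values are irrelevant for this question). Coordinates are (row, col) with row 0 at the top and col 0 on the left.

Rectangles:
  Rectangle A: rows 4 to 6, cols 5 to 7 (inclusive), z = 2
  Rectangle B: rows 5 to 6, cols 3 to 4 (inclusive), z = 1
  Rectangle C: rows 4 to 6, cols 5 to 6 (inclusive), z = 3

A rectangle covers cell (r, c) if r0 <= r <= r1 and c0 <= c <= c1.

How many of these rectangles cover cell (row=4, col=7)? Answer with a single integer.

Check cell (4,7):
  A: rows 4-6 cols 5-7 -> covers
  B: rows 5-6 cols 3-4 -> outside (row miss)
  C: rows 4-6 cols 5-6 -> outside (col miss)
Count covering = 1

Answer: 1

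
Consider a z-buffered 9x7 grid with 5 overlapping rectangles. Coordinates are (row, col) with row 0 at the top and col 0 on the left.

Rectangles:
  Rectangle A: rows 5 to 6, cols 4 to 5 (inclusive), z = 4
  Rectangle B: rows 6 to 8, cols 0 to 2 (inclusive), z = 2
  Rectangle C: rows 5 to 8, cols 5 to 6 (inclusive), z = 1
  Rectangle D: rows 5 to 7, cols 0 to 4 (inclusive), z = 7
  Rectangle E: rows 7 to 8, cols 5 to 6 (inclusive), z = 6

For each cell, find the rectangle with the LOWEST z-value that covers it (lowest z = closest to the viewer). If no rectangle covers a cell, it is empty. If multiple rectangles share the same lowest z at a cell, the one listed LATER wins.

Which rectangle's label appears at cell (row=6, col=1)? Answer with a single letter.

Answer: B

Derivation:
Check cell (6,1):
  A: rows 5-6 cols 4-5 -> outside (col miss)
  B: rows 6-8 cols 0-2 z=2 -> covers; best now B (z=2)
  C: rows 5-8 cols 5-6 -> outside (col miss)
  D: rows 5-7 cols 0-4 z=7 -> covers; best now B (z=2)
  E: rows 7-8 cols 5-6 -> outside (row miss)
Winner: B at z=2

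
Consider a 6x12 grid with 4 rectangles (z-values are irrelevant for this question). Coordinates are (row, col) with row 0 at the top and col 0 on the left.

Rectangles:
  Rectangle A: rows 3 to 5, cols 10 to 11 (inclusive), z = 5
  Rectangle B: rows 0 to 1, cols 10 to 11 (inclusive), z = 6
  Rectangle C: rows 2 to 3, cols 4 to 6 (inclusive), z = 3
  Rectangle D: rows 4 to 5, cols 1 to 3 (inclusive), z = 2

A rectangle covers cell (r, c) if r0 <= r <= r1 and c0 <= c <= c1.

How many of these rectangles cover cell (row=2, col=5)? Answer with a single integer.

Answer: 1

Derivation:
Check cell (2,5):
  A: rows 3-5 cols 10-11 -> outside (row miss)
  B: rows 0-1 cols 10-11 -> outside (row miss)
  C: rows 2-3 cols 4-6 -> covers
  D: rows 4-5 cols 1-3 -> outside (row miss)
Count covering = 1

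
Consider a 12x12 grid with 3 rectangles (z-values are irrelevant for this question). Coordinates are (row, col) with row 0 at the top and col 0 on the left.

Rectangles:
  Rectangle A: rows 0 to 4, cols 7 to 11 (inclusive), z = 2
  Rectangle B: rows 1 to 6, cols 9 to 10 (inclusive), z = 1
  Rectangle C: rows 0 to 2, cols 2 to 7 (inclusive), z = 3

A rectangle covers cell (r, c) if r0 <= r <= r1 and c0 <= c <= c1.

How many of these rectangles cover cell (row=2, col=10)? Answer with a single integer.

Answer: 2

Derivation:
Check cell (2,10):
  A: rows 0-4 cols 7-11 -> covers
  B: rows 1-6 cols 9-10 -> covers
  C: rows 0-2 cols 2-7 -> outside (col miss)
Count covering = 2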